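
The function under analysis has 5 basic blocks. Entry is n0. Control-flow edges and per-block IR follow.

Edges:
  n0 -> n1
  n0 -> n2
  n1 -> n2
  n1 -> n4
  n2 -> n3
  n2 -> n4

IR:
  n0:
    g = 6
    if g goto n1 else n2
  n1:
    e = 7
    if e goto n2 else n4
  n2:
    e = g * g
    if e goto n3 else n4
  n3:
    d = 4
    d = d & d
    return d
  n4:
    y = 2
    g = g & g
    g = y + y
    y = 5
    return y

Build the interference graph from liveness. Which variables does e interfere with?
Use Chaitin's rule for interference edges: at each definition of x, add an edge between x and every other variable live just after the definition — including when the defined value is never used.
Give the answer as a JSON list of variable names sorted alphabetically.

Per-block:
  n0: {g} / ∅
  n1: {e} / ∅
  n2: {e} / {g}
  n3: {d} / ∅
  n4: {g,y} / {g}

Backward fixpoint:
  n0: in=∅ out={g}
  n1: in={g} out={g}
  n2: in={g} out={g}
  n3: in=∅ out=∅
  n4: in={g} out=∅

Interfere edges:
  d: ∅
  e: {g}
  g: {e,y}
  y: {g}

N(e) = ["g"]

Answer: ["g"]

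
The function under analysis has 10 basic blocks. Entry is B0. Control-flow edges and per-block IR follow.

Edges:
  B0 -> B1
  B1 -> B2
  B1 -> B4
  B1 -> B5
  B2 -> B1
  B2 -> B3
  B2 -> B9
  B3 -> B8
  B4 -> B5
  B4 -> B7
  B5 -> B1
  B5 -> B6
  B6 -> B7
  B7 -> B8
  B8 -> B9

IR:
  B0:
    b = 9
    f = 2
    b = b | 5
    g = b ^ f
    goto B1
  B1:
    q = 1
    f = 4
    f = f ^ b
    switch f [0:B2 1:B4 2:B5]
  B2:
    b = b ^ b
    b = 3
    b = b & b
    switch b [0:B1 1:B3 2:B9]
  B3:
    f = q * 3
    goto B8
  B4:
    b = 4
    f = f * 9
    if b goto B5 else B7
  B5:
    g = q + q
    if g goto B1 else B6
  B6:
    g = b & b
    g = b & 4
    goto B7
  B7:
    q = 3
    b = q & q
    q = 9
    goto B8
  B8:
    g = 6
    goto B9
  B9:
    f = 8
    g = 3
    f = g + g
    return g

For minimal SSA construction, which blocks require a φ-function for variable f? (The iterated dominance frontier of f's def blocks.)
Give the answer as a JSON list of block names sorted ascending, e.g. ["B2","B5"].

idom tree: B1←B0 B2←B1 B3←B2 B4←B1 B5←B1 B6←B5 B7←B1 B8←B1 B9←B1
Dom∩ at merges:
  B1: preds {B0,B2,B5}: {B0} ∩ {B0,B1,B2} ∩ {B0,B1,B5} = {B0}; idom=B0
  B5: preds {B1,B4}: {B0,B1} ∩ {B0,B1,B4} = {B0,B1}; idom=B1
  B7: preds {B4,B6}: {B0,B1,B4} ∩ {B0,B1,B5,B6} = {B0,B1}; idom=B1
  B8: preds {B3,B7}: {B0,B1,B2,B3} ∩ {B0,B1,B7} = {B0,B1}; idom=B1
  B9: preds {B2,B8}: {B0,B1,B2} ∩ {B0,B1,B8} = {B0,B1}; idom=B1

Frontier:
  join B1 pred B0: · stop@B0
  join B1 pred B2: B2→B1 stop@B0
  join B1 pred B5: B5→B1 stop@B0
  join B5 pred B1: · stop@B1
  join B5 pred B4: B4 stop@B1
  join B7 pred B4: B4 stop@B1
  join B7 pred B6: B6→B5 stop@B1
  join B8 pred B3: B3→B2 stop@B1
  join B8 pred B7: B7 stop@B1
  join B9 pred B2: B2 stop@B1
  join B9 pred B8: B8 stop@B1
  B0: DF=∅
  B1: DF={B1}
  B2: DF={B1,B8,B9}
  B3: DF={B8}
  B4: DF={B5,B7}
  B5: DF={B1,B7}
  B6: DF={B7}
  B7: DF={B8}
  B8: DF={B9}
  B9: DF=∅

φ for f: defs {B0,B1,B3,B4,B9}
  DF⁺ = {B1,B5,B7,B8,B9}

Answer: ["B1", "B5", "B7", "B8", "B9"]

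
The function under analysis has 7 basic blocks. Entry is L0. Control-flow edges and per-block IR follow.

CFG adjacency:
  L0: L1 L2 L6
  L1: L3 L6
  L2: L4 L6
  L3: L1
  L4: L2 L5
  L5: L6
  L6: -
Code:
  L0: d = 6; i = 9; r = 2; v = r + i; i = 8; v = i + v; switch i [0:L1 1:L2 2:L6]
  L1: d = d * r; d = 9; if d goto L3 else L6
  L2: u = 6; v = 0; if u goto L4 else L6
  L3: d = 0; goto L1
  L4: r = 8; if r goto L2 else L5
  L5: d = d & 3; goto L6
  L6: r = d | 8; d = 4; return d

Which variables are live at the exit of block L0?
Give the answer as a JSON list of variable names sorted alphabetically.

Answer: ["d", "r"]

Analysis:
Per-block:
  L0: {d,i,r,v} / ∅
  L1: {d} / {d,r}
  L2: {u,v} / ∅
  L3: {d} / ∅
  L4: {r} / ∅
  L5: {d} / {d}
  L6: {d,r} / {d}

Backward fixpoint:
  live L0: ∅→{d,r}
  live L1: {d,r}→{d,r}
  live L2: {d}→{d}
  live L3: {r}→{d,r}
  live L4: {d}→{d}
  live L5: {d}→{d}
  live L6: {d}→∅

live-out(L0) = ["d", "r"]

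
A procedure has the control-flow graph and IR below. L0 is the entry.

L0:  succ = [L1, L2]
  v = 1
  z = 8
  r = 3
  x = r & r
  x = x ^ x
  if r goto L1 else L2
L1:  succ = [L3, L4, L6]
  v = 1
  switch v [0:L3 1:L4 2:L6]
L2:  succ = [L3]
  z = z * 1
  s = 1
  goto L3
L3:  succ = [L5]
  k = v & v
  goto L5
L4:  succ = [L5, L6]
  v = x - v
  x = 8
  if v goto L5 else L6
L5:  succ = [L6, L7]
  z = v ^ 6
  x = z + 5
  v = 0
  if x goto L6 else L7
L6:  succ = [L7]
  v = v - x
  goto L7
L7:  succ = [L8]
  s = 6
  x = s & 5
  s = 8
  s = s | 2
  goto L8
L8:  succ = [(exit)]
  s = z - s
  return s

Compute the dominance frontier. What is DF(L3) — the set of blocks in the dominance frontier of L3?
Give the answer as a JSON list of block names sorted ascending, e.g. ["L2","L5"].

Answer: ["L5"]

Working:
idom tree: L1←L0 L2←L0 L3←L0 L4←L1 L5←L0 L6←L0 L7←L0 L8←L7
Dom at joins:
  L3: preds {L1,L2}: {L0,L1} ∩ {L0,L2} = {L0}; idom=L0
  L5: preds {L3,L4}: {L0,L3} ∩ {L0,L1,L4} = {L0}; idom=L0
  L6: preds {L1,L4,L5}: {L0,L1} ∩ {L0,L1,L4} ∩ {L0,L5} = {L0}; idom=L0
  L7: preds {L5,L6}: {L0,L5} ∩ {L0,L6} = {L0}; idom=L0

DF walk-up:
  L3←L1: walk L1 to L0
  L3←L2: walk L2 to L0
  L5←L3: walk L3 to L0
  L5←L4: walk L4→L1 to L0
  L6←L1: walk L1 to L0
  L6←L4: walk L4→L1 to L0
  L6←L5: walk L5 to L0
  L7←L5: walk L5 to L0
  L7←L6: walk L6 to L0
  L0 → ∅
  L1 → {L3,L5,L6}
  L2 → {L3}
  L3 → {L5}
  L4 → {L5,L6}
  L5 → {L6,L7}
  L6 → {L7}
  L7 → ∅
  L8 → ∅

DF(L3) = ["L5"]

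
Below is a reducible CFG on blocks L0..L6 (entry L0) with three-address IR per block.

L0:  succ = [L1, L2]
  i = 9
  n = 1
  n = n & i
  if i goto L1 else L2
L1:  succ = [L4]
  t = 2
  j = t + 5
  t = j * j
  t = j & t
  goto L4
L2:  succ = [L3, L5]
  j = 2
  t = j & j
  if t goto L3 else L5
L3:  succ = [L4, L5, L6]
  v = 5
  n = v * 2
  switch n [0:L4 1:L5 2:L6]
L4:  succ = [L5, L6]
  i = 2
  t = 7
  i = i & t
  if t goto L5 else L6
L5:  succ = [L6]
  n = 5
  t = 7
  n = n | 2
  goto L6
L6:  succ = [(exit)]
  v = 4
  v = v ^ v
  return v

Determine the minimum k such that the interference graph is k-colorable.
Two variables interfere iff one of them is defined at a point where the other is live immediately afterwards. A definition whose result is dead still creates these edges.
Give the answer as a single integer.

Block summaries:
  L0 def {i,n} use ∅
  L1 def {j,t} use ∅
  L2 def {j,t} use ∅
  L3 def {n,v} use ∅
  L4 def {i,t} use ∅
  L5 def {n,t} use ∅
  L6 def {v} use ∅

Liveness:
  L0 li=∅ lo=∅
  L1 li=∅ lo=∅
  L2 li=∅ lo=∅
  L3 li=∅ lo=∅
  L4 li=∅ lo=∅
  L5 li=∅ lo=∅
  L6 li=∅ lo=∅

Conflict graph:
  i: {n,t}
  j: {t}
  n: {i,t}
  t: {i,j,n}
  v: ∅

Registers:
  {i,n,t} pairwise interfere (3-clique) ⇒ χ ≥ 3
  3-colouring: R0={t,v}  R1={i,j}  R2={n}
  χ = 3

Answer: 3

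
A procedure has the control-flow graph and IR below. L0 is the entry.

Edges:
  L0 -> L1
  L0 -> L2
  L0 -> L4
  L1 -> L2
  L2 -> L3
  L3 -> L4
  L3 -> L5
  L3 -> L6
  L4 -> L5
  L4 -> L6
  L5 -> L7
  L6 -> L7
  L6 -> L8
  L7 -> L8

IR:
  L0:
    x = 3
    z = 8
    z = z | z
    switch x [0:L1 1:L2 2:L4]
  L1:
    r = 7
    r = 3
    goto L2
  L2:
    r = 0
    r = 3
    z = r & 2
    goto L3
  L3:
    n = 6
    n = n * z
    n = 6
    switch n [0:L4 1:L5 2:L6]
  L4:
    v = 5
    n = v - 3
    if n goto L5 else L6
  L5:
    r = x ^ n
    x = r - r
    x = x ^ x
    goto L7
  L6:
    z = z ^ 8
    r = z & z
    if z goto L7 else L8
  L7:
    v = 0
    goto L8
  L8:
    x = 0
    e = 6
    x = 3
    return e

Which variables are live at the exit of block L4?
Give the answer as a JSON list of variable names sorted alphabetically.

def/use:
  L0: def={x,z} ue=∅
  L1: def={r} ue=∅
  L2: def={r,z} ue=∅
  L3: def={n} ue={z}
  L4: def={n,v} ue=∅
  L5: def={r,x} ue={n,x}
  L6: def={r,z} ue={z}
  L7: def={v} ue=∅
  L8: def={e,x} ue=∅

Liveness:
  L0 li=∅ lo={x,z}
  L1 li={x} lo={x}
  L2 li={x} lo={x,z}
  L3 li={x,z} lo={n,x,z}
  L4 li={x,z} lo={n,x,z}
  L5 li={n,x} lo=∅
  L6 li={z} lo=∅
  L7 li=∅ lo=∅
  L8 li=∅ lo=∅

live-out(L4) = ["n", "x", "z"]

Answer: ["n", "x", "z"]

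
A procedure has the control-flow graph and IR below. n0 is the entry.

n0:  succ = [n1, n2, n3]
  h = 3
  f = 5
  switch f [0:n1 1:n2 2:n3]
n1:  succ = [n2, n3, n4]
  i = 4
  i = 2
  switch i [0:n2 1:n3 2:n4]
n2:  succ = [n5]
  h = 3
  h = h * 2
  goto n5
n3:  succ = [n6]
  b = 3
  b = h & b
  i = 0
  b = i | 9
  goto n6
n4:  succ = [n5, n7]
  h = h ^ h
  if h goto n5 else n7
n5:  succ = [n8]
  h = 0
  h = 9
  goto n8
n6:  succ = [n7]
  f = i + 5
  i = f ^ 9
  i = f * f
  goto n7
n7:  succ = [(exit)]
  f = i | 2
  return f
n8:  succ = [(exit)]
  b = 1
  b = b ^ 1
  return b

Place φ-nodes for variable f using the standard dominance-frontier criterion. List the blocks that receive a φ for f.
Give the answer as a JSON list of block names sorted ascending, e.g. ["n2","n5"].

idom tree: n1←n0 n2←n0 n3←n0 n4←n1 n5←n0 n6←n3 n7←n0 n8←n5
Dom∩ at merges:
  n2: preds {n0,n1}: {n0} ∩ {n0,n1} = {n0}; idom=n0
  n3: preds {n0,n1}: {n0} ∩ {n0,n1} = {n0}; idom=n0
  n5: preds {n2,n4}: {n0,n2} ∩ {n0,n1,n4} = {n0}; idom=n0
  n7: preds {n4,n6}: {n0,n1,n4} ∩ {n0,n3,n6} = {n0}; idom=n0

DF derivation:
  n2←n0: walk · to n0
  n2←n1: walk n1 to n0
  n3←n0: walk · to n0
  n3←n1: walk n1 to n0
  n5←n2: walk n2 to n0
  n5←n4: walk n4→n1 to n0
  n7←n4: walk n4→n1 to n0
  n7←n6: walk n6→n3 to n0
  n0 → ∅
  n1 → {n2,n3,n5,n7}
  n2 → {n5}
  n3 → {n7}
  n4 → {n5,n7}
  n5 → ∅
  n6 → {n7}
  n7 → ∅
  n8 → ∅

φ for f: defs {n0,n6,n7}
  DF⁺ = {n7}

Answer: ["n7"]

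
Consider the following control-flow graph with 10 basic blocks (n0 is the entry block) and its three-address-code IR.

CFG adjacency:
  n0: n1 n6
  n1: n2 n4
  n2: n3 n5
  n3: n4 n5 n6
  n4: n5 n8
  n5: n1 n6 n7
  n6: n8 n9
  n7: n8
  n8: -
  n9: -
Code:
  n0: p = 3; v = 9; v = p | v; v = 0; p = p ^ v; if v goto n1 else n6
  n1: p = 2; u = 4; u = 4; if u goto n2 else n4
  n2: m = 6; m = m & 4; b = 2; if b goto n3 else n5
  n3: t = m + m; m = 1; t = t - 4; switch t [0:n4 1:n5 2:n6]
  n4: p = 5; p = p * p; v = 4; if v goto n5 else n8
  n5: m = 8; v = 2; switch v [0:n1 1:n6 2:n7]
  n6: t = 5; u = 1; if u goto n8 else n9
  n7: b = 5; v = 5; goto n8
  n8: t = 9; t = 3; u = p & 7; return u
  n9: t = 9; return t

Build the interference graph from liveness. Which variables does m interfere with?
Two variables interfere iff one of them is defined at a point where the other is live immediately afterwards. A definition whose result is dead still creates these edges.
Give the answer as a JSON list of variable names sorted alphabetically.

Answer: ["b", "p", "t"]

Working:
def/use:
  n0 def {p,v} use ∅
  n1 def {p,u} use ∅
  n2 def {b,m} use ∅
  n3 def {m,t} use {m}
  n4 def {p,v} use ∅
  n5 def {m,v} use ∅
  n6 def {t,u} use ∅
  n7 def {b,v} use ∅
  n8 def {t,u} use {p}
  n9 def {t} use ∅

Liveness:
  n0 li=∅ lo={p}
  n1 li=∅ lo={p}
  n2 li={p} lo={m,p}
  n3 li={m,p} lo={p}
  n4 li=∅ lo={p}
  n5 li={p} lo={p}
  n6 li={p} lo={p}
  n7 li={p} lo={p}
  n8 li={p} lo=∅
  n9 li=∅ lo=∅

Interfere edges:
  b — {m,p}
  m — {b,p,t}
  p — {b,m,t,u,v}
  t — {m,p}
  u — {p}
  v — {p}

N(m) = ["b", "p", "t"]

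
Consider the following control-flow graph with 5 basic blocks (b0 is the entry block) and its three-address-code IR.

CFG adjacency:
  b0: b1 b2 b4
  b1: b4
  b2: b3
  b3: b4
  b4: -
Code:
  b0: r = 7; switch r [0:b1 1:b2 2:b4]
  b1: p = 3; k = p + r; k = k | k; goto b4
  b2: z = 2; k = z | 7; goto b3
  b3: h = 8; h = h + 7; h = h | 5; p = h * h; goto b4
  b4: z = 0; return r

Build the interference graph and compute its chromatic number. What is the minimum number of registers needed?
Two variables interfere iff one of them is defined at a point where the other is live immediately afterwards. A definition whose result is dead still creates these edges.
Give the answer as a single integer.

Answer: 2

Derivation:
Per-block:
  b0: def={r} ue=∅
  b1: def={k,p} ue={r}
  b2: def={k,z} ue=∅
  b3: def={h,p} ue=∅
  b4: def={z} ue={r}

Liveness:
  b0: in=∅ out={r}
  b1: in={r} out={r}
  b2: in={r} out={r}
  b3: in={r} out={r}
  b4: in={r} out=∅

Conflict graph:
  h: {r}
  k: {r}
  p: {r}
  r: {h,k,p,z}
  z: {r}

Chromatic number:
  clique {h,r} ⇒ need ≥ 2
  assign h→r1 k→r1 p→r1 r→r0 z→r1 — no edge inside a register ⇒ χ ≤ 2
  χ = 2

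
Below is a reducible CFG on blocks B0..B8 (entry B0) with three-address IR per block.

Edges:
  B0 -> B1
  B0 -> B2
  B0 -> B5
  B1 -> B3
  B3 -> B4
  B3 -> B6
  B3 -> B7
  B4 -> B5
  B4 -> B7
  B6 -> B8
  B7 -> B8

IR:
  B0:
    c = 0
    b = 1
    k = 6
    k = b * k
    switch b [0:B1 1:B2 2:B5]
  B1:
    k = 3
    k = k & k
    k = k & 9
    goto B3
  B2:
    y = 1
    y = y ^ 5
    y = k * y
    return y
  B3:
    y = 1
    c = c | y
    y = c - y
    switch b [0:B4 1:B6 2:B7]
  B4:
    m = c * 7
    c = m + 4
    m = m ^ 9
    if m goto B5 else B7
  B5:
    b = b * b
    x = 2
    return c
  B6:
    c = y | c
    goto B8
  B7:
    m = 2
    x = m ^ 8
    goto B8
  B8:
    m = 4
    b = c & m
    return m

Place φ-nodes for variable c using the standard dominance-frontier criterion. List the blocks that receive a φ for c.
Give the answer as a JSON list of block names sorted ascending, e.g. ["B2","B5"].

idom tree: B1←B0 B2←B0 B3←B1 B4←B3 B5←B0 B6←B3 B7←B3 B8←B3
Join-block Dom:
  B5: preds {B0,B4}: {B0} ∩ {B0,B1,B3,B4} = {B0}; idom=B0
  B7: preds {B3,B4}: {B0,B1,B3} ∩ {B0,B1,B3,B4} = {B0,B1,B3}; idom=B3
  B8: preds {B6,B7}: {B0,B1,B3,B6} ∩ {B0,B1,B3,B7} = {B0,B1,B3}; idom=B3

Frontier:
  join B5 pred B0: · stop@B0
  join B5 pred B4: B4→B3→B1 stop@B0
  join B7 pred B3: · stop@B3
  join B7 pred B4: B4 stop@B3
  join B8 pred B6: B6 stop@B3
  join B8 pred B7: B7 stop@B3
  DF(B0)=∅
  DF(B1)={B5}
  DF(B2)=∅
  DF(B3)={B5}
  DF(B4)={B5,B7}
  DF(B5)=∅
  DF(B6)={B8}
  DF(B7)={B8}
  DF(B8)=∅

φ for c: defs {B0,B3,B4,B6}
  DF⁺ = {B5,B7,B8}

Answer: ["B5", "B7", "B8"]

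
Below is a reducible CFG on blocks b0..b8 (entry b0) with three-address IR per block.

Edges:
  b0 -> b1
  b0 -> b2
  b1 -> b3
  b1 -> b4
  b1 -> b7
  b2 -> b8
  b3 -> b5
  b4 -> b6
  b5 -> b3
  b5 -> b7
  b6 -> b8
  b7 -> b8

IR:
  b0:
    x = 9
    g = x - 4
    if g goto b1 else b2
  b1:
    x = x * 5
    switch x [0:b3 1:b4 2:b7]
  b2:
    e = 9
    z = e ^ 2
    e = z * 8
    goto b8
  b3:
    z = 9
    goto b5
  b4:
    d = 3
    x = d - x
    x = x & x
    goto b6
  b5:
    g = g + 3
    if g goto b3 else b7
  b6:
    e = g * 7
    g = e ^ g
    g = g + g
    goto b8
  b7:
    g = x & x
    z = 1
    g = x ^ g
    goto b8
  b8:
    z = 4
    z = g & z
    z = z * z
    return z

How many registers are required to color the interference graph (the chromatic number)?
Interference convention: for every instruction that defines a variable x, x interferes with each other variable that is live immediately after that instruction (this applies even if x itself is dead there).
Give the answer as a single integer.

Answer: 3

Working:
def/use:
  b0 def {g,x} use ∅
  b1 def {x} use {x}
  b2 def {e,z} use ∅
  b3 def {z} use ∅
  b4 def {d,x} use {x}
  b5 def {g} use {g}
  b6 def {e,g} use {g}
  b7 def {g,z} use {x}
  b8 def {z} use {g}

Liveness:
  b0 li=∅ lo={g,x}
  b1 li={g,x} lo={g,x}
  b2 li={g} lo={g}
  b3 li={g,x} lo={g,x}
  b4 li={g,x} lo={g}
  b5 li={g,x} lo={g,x}
  b6 li={g} lo={g}
  b7 li={x} lo={g}
  b8 li={g} lo=∅

Interfere edges:
  d↔{g,x}
  e↔{g}
  g↔{d,e,x,z}
  x↔{d,g,z}
  z↔{g,x}

Colouring:
  lower bound: {d,g,x} mutually conflict ⇒ χ ≥ 3
  assign d→R2 e→R1 g→R0 x→R1 z→R2 — no edge inside a register ⇒ χ ≤ 3
  χ = 3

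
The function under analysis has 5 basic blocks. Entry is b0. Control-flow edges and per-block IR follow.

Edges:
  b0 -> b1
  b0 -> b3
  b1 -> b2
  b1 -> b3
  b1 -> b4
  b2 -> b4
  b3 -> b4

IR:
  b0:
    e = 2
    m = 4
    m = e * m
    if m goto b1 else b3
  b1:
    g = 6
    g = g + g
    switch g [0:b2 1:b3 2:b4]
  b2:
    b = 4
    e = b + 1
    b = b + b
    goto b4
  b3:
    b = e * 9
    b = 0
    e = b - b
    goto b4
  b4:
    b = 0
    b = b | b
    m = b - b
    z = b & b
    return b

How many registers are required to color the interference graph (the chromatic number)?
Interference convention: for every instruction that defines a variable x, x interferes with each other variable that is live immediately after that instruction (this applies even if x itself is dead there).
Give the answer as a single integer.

def/use:
  b0: def={e,m} ue=∅
  b1: def={g} ue=∅
  b2: def={b,e} ue=∅
  b3: def={b,e} ue={e}
  b4: def={b,m,z} ue=∅

Backward fixpoint:
  b0: in=∅ out={e}
  b1: in={e} out={e}
  b2: in=∅ out=∅
  b3: in={e} out=∅
  b4: in=∅ out=∅

Interfere edges:
  b: {e,m,z}
  e: {b,g,m}
  g: {e}
  m: {b,e}
  z: {b}

Chromatic number:
  clique {b,e,m} ⇒ need ≥ 3
  3-colouring: R0={b,g}  R1={e,z}  R2={m}
  χ = 3

Answer: 3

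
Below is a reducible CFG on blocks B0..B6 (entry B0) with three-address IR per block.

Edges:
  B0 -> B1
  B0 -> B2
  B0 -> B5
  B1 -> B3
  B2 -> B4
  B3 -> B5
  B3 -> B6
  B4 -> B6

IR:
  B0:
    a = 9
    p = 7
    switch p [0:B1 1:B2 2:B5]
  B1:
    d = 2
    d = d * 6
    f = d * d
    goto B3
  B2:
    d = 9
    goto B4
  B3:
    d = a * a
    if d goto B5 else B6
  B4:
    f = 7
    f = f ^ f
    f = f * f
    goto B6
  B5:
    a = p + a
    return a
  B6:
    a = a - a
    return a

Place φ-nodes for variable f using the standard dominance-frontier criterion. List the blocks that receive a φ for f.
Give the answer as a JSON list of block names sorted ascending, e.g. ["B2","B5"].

idom tree: B1←B0 B2←B0 B3←B1 B4←B2 B5←B0 B6←B0
Join-block Dom:
  B5: preds {B0,B3}: {B0} ∩ {B0,B1,B3} = {B0}; idom=B0
  B6: preds {B3,B4}: {B0,B1,B3} ∩ {B0,B2,B4} = {B0}; idom=B0

DF walk-up:
  join B5 pred B0: · stop@B0
  join B5 pred B3: B3→B1 stop@B0
  join B6 pred B3: B3→B1 stop@B0
  join B6 pred B4: B4→B2 stop@B0
  B0 → ∅
  B1 → {B5,B6}
  B2 → {B6}
  B3 → {B5,B6}
  B4 → {B6}
  B5 → ∅
  B6 → ∅

φ for f: defs {B1,B4}
  DF⁺ = {B5,B6}

Answer: ["B5", "B6"]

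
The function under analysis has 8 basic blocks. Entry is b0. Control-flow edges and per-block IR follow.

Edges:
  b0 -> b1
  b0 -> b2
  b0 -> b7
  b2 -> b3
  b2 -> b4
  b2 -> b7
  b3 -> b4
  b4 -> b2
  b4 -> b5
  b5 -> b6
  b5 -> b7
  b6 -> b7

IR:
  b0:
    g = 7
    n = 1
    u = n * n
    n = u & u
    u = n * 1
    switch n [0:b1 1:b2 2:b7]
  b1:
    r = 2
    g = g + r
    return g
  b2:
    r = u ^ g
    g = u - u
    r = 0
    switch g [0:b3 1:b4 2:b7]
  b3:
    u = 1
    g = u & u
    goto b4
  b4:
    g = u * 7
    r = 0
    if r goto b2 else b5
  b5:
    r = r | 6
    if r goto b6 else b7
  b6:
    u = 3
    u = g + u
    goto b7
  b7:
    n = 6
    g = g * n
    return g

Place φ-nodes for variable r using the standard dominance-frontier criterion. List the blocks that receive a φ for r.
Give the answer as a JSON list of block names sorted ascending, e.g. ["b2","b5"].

Answer: ["b2", "b7"]

Working:
idom tree: b1←b0 b2←b0 b3←b2 b4←b2 b5←b4 b6←b5 b7←b0
Dom at joins:
  b2: preds {b0,b4}: {b0} ∩ {b0,b2,b4} = {b0}; idom=b0
  b4: preds {b2,b3}: {b0,b2} ∩ {b0,b2,b3} = {b0,b2}; idom=b2
  b7: preds {b0,b2,b5,b6}: {b0} ∩ {b0,b2} ∩ {b0,b2,b4,b5} ∩ {b0,b2,b4,b5,b6} = {b0}; idom=b0

Frontier:
  b2←b0: walk · to b0
  b2←b4: walk b4→b2 to b0
  b4←b2: walk · to b2
  b4←b3: walk b3 to b2
  b7←b0: walk · to b0
  b7←b2: walk b2 to b0
  b7←b5: walk b5→b4→b2 to b0
  b7←b6: walk b6→b5→b4→b2 to b0
  DF(b0)=∅
  DF(b1)=∅
  DF(b2)={b2,b7}
  DF(b3)={b4}
  DF(b4)={b2,b7}
  DF(b5)={b7}
  DF(b6)={b7}
  DF(b7)=∅

φ for r: defs {b1,b2,b4,b5}
  DF⁺ = {b2,b7}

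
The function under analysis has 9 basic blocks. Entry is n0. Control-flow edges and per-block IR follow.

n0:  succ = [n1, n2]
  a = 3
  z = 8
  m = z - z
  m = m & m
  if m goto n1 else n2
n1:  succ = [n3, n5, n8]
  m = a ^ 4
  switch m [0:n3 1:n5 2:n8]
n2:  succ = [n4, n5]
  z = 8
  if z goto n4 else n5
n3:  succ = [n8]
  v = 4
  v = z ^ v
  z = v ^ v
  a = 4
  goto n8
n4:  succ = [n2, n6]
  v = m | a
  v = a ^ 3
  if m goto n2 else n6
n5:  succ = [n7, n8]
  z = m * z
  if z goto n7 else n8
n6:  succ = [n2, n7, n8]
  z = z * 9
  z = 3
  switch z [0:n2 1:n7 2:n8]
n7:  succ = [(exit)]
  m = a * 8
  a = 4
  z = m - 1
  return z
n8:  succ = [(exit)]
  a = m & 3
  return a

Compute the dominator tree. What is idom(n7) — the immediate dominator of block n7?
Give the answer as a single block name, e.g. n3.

Answer: n0

Analysis:
idom tree: n1←n0 n2←n0 n3←n1 n4←n2 n5←n0 n6←n4 n7←n0 n8←n0
Join-block Dom:
  n2: preds {n0,n4,n6}: {n0} ∩ {n0,n2,n4} ∩ {n0,n2,n4,n6} = {n0}; idom=n0
  n5: preds {n1,n2}: {n0,n1} ∩ {n0,n2} = {n0}; idom=n0
  n7: preds {n5,n6}: {n0,n5} ∩ {n0,n2,n4,n6} = {n0}; idom=n0
  n8: preds {n1,n3,n5,n6}: {n0,n1} ∩ {n0,n1,n3} ∩ {n0,n5} ∩ {n0,n2,n4,n6} = {n0}; idom=n0

idom(n7) = n0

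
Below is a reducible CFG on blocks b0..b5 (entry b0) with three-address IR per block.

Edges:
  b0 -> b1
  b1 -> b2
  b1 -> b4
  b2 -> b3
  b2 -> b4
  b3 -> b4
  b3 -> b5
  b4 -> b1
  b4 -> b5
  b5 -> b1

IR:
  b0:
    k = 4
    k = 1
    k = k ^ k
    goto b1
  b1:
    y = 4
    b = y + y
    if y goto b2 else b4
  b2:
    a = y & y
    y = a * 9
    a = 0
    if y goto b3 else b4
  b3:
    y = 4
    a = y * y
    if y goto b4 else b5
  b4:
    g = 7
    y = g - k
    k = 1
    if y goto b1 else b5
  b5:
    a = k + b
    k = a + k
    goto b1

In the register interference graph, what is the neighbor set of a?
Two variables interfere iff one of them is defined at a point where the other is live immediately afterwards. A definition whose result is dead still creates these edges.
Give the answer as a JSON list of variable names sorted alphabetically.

Answer: ["b", "k", "y"]

Working:
def/use:
  b0: {k} / ∅
  b1: {b,y} / ∅
  b2: {a,y} / {y}
  b3: {a,y} / ∅
  b4: {g,k,y} / {k}
  b5: {a,k} / {b,k}

Liveness:
  live b0: ∅→{k}
  live b1: {k}→{b,k,y}
  live b2: {b,k,y}→{b,k}
  live b3: {b,k}→{b,k}
  live b4: {b,k}→{b,k}
  live b5: {b,k}→{k}

Interference:
  a↔{b,k,y}
  b↔{a,g,k,y}
  g↔{b,k}
  k↔{a,b,g,y}
  y↔{a,b,k}

N(a) = ["b", "k", "y"]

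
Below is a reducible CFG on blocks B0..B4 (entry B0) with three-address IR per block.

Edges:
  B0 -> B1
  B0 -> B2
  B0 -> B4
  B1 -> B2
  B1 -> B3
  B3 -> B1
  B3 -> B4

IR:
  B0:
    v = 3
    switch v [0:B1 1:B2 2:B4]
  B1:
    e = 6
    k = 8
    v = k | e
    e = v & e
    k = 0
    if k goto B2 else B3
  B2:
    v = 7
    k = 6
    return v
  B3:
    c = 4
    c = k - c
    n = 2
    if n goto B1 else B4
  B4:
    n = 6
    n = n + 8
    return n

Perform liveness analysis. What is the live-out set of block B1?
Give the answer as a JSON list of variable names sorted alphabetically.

Per-block:
  B0: {v} / ∅
  B1: {e,k,v} / ∅
  B2: {k,v} / ∅
  B3: {c,n} / {k}
  B4: {n} / ∅

Backward fixpoint:
  B0 li=∅ lo=∅
  B1 li=∅ lo={k}
  B2 li=∅ lo=∅
  B3 li={k} lo=∅
  B4 li=∅ lo=∅

live-out(B1) = ["k"]

Answer: ["k"]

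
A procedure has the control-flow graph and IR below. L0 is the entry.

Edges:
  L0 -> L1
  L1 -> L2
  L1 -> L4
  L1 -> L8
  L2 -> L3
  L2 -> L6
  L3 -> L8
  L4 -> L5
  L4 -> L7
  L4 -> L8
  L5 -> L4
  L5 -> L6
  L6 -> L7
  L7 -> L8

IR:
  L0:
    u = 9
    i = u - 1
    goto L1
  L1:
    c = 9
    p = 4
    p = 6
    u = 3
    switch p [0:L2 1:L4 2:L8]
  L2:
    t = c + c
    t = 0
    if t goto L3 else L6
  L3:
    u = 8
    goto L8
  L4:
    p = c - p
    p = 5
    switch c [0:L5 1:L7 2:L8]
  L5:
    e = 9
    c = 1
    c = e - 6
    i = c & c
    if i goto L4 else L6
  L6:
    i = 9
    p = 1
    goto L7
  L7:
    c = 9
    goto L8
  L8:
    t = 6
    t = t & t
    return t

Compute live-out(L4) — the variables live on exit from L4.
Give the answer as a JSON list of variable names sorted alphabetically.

Answer: ["p"]

Derivation:
Per-block:
  L0: def={i,u} ue=∅
  L1: def={c,p,u} ue=∅
  L2: def={t} ue={c}
  L3: def={u} ue=∅
  L4: def={p} ue={c,p}
  L5: def={c,e,i} ue=∅
  L6: def={i,p} ue=∅
  L7: def={c} ue=∅
  L8: def={t} ue=∅

Backward fixpoint:
  L0 li=∅ lo=∅
  L1 li=∅ lo={c,p}
  L2 li={c} lo=∅
  L3 li=∅ lo=∅
  L4 li={c,p} lo={p}
  L5 li={p} lo={c,p}
  L6 li=∅ lo=∅
  L7 li=∅ lo=∅
  L8 li=∅ lo=∅

live-out(L4) = ["p"]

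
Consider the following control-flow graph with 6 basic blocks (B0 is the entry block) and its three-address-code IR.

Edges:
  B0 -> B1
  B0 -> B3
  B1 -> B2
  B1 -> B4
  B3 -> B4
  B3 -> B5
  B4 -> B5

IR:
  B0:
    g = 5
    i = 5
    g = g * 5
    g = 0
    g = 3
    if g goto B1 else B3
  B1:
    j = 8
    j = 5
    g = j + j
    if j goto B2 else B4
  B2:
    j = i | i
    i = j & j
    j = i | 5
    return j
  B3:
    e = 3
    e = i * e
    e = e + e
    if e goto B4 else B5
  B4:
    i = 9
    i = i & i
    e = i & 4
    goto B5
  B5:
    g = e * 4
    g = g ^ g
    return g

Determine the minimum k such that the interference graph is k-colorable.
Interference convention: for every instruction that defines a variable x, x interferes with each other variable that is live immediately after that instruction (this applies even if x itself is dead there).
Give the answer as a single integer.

Per-block:
  B0: def={g,i} ue=∅
  B1: def={g,j} ue=∅
  B2: def={i,j} ue={i}
  B3: def={e} ue={i}
  B4: def={e,i} ue=∅
  B5: def={g} ue={e}

Backward fixpoint:
  B0 li=∅ lo={i}
  B1 li={i} lo={i}
  B2 li={i} lo=∅
  B3 li={i} lo={e}
  B4 li=∅ lo={e}
  B5 li={e} lo=∅

Interference:
  e: {i}
  g: {i,j}
  i: {e,g,j}
  j: {g,i}

Registers:
  {g,i,j} pairwise interfere (3-clique) ⇒ χ ≥ 3
  assign e→c1 g→c1 i→c0 j→c2 — no edge inside a register ⇒ χ ≤ 3
  χ = 3

Answer: 3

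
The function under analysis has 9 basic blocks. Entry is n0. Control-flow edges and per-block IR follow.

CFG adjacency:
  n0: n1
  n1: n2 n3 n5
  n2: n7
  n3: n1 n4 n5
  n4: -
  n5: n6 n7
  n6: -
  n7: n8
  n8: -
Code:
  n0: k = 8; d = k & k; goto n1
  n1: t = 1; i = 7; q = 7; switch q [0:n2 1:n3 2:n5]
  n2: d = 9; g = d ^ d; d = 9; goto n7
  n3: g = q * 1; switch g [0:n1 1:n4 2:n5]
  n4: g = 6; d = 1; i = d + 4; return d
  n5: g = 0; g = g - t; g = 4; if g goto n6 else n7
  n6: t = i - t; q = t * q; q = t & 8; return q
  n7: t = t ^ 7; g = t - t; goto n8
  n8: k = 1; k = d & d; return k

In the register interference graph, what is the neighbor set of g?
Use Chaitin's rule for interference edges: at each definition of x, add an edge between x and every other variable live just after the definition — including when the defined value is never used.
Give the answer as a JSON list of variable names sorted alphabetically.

Block summaries:
  n0: def={d,k} ue=∅
  n1: def={i,q,t} ue=∅
  n2: def={d,g} ue=∅
  n3: def={g} ue={q}
  n4: def={d,g,i} ue=∅
  n5: def={g} ue={t}
  n6: def={q,t} ue={i,q,t}
  n7: def={g,t} ue={t}
  n8: def={k} ue={d}

Live sets:
  n0 li=∅ lo={d}
  n1 li={d} lo={d,i,q,t}
  n2 li={t} lo={d,t}
  n3 li={d,i,q,t} lo={d,i,q,t}
  n4 li=∅ lo=∅
  n5 li={d,i,q,t} lo={d,i,q,t}
  n6 li={i,q,t} lo=∅
  n7 li={d,t} lo={d}
  n8 li={d} lo=∅

Conflict graph:
  d↔{g,i,k,q,t}
  g↔{d,i,q,t}
  i↔{d,g,q,t}
  k↔{d}
  q↔{d,g,i,t}
  t↔{d,g,i,q}

N(g) = ["d", "i", "q", "t"]

Answer: ["d", "i", "q", "t"]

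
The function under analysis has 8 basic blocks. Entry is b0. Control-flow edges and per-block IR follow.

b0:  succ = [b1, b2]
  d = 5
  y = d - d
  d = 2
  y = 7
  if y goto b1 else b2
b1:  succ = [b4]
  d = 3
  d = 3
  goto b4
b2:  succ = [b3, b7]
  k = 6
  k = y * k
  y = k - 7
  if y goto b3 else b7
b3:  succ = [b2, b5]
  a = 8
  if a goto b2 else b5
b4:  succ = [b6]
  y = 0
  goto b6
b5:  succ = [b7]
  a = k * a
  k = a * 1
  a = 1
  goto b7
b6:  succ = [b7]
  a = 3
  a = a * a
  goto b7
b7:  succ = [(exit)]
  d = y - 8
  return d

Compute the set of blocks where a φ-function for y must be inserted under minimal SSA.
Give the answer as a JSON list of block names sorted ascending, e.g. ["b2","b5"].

idom tree: b1←b0 b2←b0 b3←b2 b4←b1 b5←b3 b6←b4 b7←b0
Dom∩ at merges:
  b2: preds {b0,b3}: {b0} ∩ {b0,b2,b3} = {b0}; idom=b0
  b7: preds {b2,b5,b6}: {b0,b2} ∩ {b0,b2,b3,b5} ∩ {b0,b1,b4,b6} = {b0}; idom=b0

DF derivation:
  b2←b0: walk · to b0
  b2←b3: walk b3→b2 to b0
  b7←b2: walk b2 to b0
  b7←b5: walk b5→b3→b2 to b0
  b7←b6: walk b6→b4→b1 to b0
  DF(b0)=∅
  DF(b1)={b7}
  DF(b2)={b2,b7}
  DF(b3)={b2,b7}
  DF(b4)={b7}
  DF(b5)={b7}
  DF(b6)={b7}
  DF(b7)=∅

φ for y: defs {b0,b2,b4}
  DF⁺ = {b2,b7}

Answer: ["b2", "b7"]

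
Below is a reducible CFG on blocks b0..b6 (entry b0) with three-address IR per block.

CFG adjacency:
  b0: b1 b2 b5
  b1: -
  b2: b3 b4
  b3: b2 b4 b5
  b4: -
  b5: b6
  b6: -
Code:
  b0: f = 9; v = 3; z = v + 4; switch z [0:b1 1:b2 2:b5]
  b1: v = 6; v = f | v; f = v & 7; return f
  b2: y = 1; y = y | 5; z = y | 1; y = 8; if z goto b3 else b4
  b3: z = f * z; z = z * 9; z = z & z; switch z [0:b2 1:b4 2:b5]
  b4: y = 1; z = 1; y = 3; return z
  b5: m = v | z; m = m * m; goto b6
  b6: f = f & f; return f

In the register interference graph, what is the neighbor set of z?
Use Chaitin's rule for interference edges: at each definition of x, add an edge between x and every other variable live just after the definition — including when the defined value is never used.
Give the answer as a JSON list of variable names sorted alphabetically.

Answer: ["f", "v", "y"]

Working:
def/use:
  b0 def {f,v,z} use ∅
  b1 def {f,v} use {f}
  b2 def {y,z} use ∅
  b3 def {z} use {f,z}
  b4 def {y,z} use ∅
  b5 def {m} use {v,z}
  b6 def {f} use {f}

Live sets:
  b0 li=∅ lo={f,v,z}
  b1 li={f} lo=∅
  b2 li={f,v} lo={f,v,z}
  b3 li={f,v,z} lo={f,v,z}
  b4 li=∅ lo=∅
  b5 li={f,v,z} lo={f}
  b6 li={f} lo=∅

Interference:
  f: {m,v,y,z}
  m: {f}
  v: {f,y,z}
  y: {f,v,z}
  z: {f,v,y}

N(z) = ["f", "v", "y"]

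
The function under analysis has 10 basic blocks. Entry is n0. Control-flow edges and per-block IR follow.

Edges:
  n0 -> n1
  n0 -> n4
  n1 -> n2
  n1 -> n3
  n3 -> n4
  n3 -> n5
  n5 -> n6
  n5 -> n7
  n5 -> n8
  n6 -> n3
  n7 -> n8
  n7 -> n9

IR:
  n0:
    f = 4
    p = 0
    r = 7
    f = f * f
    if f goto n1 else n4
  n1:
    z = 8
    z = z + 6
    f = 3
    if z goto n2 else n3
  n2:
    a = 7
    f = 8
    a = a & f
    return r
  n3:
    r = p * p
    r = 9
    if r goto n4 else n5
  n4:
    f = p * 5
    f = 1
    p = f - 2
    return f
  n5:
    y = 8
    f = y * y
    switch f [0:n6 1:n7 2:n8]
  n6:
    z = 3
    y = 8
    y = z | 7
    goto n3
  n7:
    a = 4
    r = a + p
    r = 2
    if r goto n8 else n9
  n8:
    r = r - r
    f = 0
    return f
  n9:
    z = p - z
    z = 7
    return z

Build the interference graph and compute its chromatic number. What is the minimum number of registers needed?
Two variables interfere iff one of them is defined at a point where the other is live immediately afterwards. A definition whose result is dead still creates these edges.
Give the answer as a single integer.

Answer: 5

Derivation:
Block summaries:
  n0: def={f,p,r} ue=∅
  n1: def={f,z} ue=∅
  n2: def={a,f} ue={r}
  n3: def={r} ue={p}
  n4: def={f,p} ue={p}
  n5: def={f,y} ue=∅
  n6: def={y,z} ue=∅
  n7: def={a,r} ue={p}
  n8: def={f,r} ue={r}
  n9: def={z} ue={p,z}

Live sets:
  live n0: ∅→{p,r}
  live n1: {p,r}→{p,r,z}
  live n2: {r}→∅
  live n3: {p,z}→{p,r,z}
  live n4: {p}→∅
  live n5: {p,r,z}→{p,r,z}
  live n6: {p}→{p,z}
  live n7: {p,z}→{p,r,z}
  live n8: {r}→∅
  live n9: {p,z}→∅

Interfere edges:
  a↔{f,p,r,z}
  f↔{a,p,r,z}
  p↔{a,f,r,y,z}
  r↔{a,f,p,y,z}
  y↔{p,r,z}
  z↔{a,f,p,r,y}

Colouring:
  lower bound: {a,f,p,r,z} mutually conflict ⇒ χ ≥ 5
  5-colouring: R0={p}  R1={r}  R2={z}  R3={a,y}  R4={f}
  χ = 5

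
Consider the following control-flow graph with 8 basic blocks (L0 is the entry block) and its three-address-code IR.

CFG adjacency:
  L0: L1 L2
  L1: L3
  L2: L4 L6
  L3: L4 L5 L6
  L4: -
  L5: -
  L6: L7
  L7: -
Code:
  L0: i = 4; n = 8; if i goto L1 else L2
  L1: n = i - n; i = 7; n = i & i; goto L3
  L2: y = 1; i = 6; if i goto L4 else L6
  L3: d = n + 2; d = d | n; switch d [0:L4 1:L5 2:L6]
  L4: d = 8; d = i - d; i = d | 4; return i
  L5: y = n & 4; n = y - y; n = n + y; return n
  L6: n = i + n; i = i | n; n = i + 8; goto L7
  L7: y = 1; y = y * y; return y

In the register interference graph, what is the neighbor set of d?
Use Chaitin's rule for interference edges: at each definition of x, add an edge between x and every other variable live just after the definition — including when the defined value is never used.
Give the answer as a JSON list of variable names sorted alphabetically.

Answer: ["i", "n"]

Derivation:
Block summaries:
  L0 def {i,n} use ∅
  L1 def {i,n} use {i,n}
  L2 def {i,y} use ∅
  L3 def {d} use {n}
  L4 def {d,i} use {i}
  L5 def {n,y} use {n}
  L6 def {i,n} use {i,n}
  L7 def {y} use ∅

Liveness:
  L0: in=∅ out={i,n}
  L1: in={i,n} out={i,n}
  L2: in={n} out={i,n}
  L3: in={i,n} out={i,n}
  L4: in={i} out=∅
  L5: in={n} out=∅
  L6: in={i,n} out=∅
  L7: in=∅ out=∅

Interference:
  d — {i,n}
  i — {d,n}
  n — {d,i,y}
  y — {n}

N(d) = ["i", "n"]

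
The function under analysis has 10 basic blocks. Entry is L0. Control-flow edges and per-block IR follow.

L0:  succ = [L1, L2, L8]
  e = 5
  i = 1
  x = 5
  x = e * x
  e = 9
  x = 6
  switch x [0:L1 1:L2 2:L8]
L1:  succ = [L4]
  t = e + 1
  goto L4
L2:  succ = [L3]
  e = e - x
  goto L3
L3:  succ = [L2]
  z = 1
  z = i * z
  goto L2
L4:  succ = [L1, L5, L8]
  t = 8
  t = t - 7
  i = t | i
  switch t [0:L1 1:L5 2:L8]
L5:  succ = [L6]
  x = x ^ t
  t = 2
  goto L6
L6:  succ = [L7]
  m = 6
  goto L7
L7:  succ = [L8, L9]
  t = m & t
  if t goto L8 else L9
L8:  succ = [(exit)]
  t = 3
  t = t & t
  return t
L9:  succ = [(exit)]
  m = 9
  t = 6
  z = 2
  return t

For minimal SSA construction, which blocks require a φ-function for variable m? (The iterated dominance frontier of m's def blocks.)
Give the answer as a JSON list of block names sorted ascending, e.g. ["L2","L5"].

idom tree: L1←L0 L2←L0 L3←L2 L4←L1 L5←L4 L6←L5 L7←L6 L8←L0 L9←L7
Dom∩ at merges:
  L1: preds {L0,L4}: {L0} ∩ {L0,L1,L4} = {L0}; idom=L0
  L2: preds {L0,L3}: {L0} ∩ {L0,L2,L3} = {L0}; idom=L0
  L8: preds {L0,L4,L7}: {L0} ∩ {L0,L1,L4} ∩ {L0,L1,L4,L5,L6,L7} = {L0}; idom=L0

Frontier:
  join L1 pred L0: · stop@L0
  join L1 pred L4: L4→L1 stop@L0
  join L2 pred L0: · stop@L0
  join L2 pred L3: L3→L2 stop@L0
  join L8 pred L0: · stop@L0
  join L8 pred L4: L4→L1 stop@L0
  join L8 pred L7: L7→L6→L5→L4→L1 stop@L0
  DF(L0)=∅
  DF(L1)={L1,L8}
  DF(L2)={L2}
  DF(L3)={L2}
  DF(L4)={L1,L8}
  DF(L5)={L8}
  DF(L6)={L8}
  DF(L7)={L8}
  DF(L8)=∅
  DF(L9)=∅

φ for m: defs {L6,L9}
  DF⁺ = {L8}

Answer: ["L8"]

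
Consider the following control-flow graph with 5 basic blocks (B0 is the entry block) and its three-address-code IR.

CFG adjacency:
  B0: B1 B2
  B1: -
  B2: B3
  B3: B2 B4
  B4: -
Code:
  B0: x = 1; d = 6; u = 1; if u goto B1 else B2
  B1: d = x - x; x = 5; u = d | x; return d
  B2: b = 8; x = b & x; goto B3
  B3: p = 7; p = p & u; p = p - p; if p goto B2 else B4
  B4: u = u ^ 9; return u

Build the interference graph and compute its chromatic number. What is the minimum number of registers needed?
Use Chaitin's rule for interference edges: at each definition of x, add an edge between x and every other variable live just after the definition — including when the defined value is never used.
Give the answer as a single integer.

Answer: 3

Working:
Per-block:
  B0: def={d,u,x} ue=∅
  B1: def={d,u,x} ue={x}
  B2: def={b,x} ue={x}
  B3: def={p} ue={u}
  B4: def={u} ue={u}

Backward fixpoint:
  B0: in=∅ out={u,x}
  B1: in={x} out=∅
  B2: in={u,x} out={u,x}
  B3: in={u,x} out={u,x}
  B4: in={u} out=∅

Conflict graph:
  b↔{u,x}
  d↔{u,x}
  p↔{u,x}
  u↔{b,d,p,x}
  x↔{b,d,p,u}

Registers:
  clique {b,u,x} ⇒ need ≥ 3
  3-colouring: R0={u}  R1={x}  R2={b,d,p}
  χ = 3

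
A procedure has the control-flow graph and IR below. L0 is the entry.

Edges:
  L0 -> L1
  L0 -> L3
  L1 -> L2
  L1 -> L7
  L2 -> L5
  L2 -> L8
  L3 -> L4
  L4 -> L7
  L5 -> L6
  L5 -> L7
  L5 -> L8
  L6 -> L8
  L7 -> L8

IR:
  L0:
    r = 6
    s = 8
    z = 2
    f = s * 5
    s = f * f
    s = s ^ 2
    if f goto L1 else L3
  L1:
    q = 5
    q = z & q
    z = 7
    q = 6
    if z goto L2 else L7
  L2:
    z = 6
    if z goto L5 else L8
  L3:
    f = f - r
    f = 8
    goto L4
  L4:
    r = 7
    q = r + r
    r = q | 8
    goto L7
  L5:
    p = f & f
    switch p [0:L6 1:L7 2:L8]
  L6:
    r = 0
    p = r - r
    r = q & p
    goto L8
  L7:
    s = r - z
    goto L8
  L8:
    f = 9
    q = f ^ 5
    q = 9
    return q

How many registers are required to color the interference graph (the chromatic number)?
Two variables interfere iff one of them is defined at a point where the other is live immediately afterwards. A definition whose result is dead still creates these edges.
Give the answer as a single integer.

Answer: 4

Analysis:
Block summaries:
  L0: {f,r,s,z} / ∅
  L1: {q,z} / {z}
  L2: {z} / ∅
  L3: {f} / {f,r}
  L4: {q,r} / ∅
  L5: {p} / {f}
  L6: {p,r} / {q}
  L7: {s} / {r,z}
  L8: {f,q} / ∅

Live sets:
  live L0: ∅→{f,r,z}
  live L1: {f,r,z}→{f,q,r,z}
  live L2: {f,q,r}→{f,q,r,z}
  live L3: {f,r,z}→{z}
  live L4: {z}→{r,z}
  live L5: {f,q,r,z}→{q,r,z}
  live L6: {q}→∅
  live L7: {r,z}→∅
  live L8: ∅→∅

Interfere edges:
  f: {q,r,s,z}
  p: {q,r,z}
  q: {f,p,r,z}
  r: {f,p,q,s,z}
  s: {f,r,z}
  z: {f,p,q,r,s}

Colouring:
  lower bound: {f,q,r,z} mutually conflict ⇒ χ ≥ 4
  4-colouring: c0={r}  c1={z}  c2={f,p}  c3={q,s}
  χ = 4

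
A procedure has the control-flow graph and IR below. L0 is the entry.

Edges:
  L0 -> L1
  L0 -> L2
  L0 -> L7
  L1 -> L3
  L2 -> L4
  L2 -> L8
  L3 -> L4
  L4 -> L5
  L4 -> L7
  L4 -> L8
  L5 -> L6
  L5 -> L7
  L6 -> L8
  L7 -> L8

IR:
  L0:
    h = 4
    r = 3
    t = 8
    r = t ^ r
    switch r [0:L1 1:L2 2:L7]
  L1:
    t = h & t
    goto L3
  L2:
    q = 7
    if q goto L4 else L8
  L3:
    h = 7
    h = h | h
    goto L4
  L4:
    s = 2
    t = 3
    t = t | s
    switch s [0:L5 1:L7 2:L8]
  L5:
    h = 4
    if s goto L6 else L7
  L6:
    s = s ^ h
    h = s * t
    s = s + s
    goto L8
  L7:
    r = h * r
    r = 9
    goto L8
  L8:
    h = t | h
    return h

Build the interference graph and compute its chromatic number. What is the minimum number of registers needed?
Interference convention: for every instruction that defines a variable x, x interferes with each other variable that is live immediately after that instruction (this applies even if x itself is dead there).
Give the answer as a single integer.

def/use:
  L0: def={h,r,t} ue=∅
  L1: def={t} ue={h,t}
  L2: def={q} ue=∅
  L3: def={h} ue=∅
  L4: def={s,t} ue=∅
  L5: def={h} ue={s}
  L6: def={h,s} ue={h,s,t}
  L7: def={r} ue={h,r}
  L8: def={h} ue={h,t}

Backward fixpoint:
  L0 li=∅ lo={h,r,t}
  L1 li={h,r,t} lo={r}
  L2 li={h,r,t} lo={h,r,t}
  L3 li={r} lo={h,r}
  L4 li={h,r} lo={h,r,s,t}
  L5 li={r,s,t} lo={h,r,s,t}
  L6 li={h,s,t} lo={h,t}
  L7 li={h,r,t} lo={h,t}
  L8 li={h,t} lo=∅

Interference:
  h: {q,r,s,t}
  q: {h,r,t}
  r: {h,q,s,t}
  s: {h,r,t}
  t: {h,q,r,s}

Registers:
  lower bound: {h,q,r,t} mutually conflict ⇒ χ ≥ 4
  assign h→c0 q→c3 r→c1 s→c3 t→c2 — no edge inside a register ⇒ χ ≤ 4
  χ = 4

Answer: 4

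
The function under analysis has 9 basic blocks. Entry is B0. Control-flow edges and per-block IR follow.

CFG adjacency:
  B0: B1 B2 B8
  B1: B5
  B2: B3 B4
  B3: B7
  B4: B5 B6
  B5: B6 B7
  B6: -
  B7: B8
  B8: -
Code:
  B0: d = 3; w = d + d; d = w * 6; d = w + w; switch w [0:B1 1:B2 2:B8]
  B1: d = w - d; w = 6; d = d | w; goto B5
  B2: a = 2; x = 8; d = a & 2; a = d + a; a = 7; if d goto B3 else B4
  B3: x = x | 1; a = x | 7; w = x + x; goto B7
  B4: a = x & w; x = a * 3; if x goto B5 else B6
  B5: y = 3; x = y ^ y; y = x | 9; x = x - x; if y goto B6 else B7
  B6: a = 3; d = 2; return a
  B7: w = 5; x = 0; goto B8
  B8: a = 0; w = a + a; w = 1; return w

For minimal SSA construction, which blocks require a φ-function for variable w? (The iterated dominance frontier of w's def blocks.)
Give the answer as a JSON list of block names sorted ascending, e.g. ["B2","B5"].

idom tree: B1←B0 B2←B0 B3←B2 B4←B2 B5←B0 B6←B0 B7←B0 B8←B0
Dom at joins:
  B5: preds {B1,B4}: {B0,B1} ∩ {B0,B2,B4} = {B0}; idom=B0
  B6: preds {B4,B5}: {B0,B2,B4} ∩ {B0,B5} = {B0}; idom=B0
  B7: preds {B3,B5}: {B0,B2,B3} ∩ {B0,B5} = {B0}; idom=B0
  B8: preds {B0,B7}: {B0} ∩ {B0,B7} = {B0}; idom=B0

DF derivation:
  B5←B1: walk B1 to B0
  B5←B4: walk B4→B2 to B0
  B6←B4: walk B4→B2 to B0
  B6←B5: walk B5 to B0
  B7←B3: walk B3→B2 to B0
  B7←B5: walk B5 to B0
  B8←B0: walk · to B0
  B8←B7: walk B7 to B0
  DF(B0)=∅
  DF(B1)={B5}
  DF(B2)={B5,B6,B7}
  DF(B3)={B7}
  DF(B4)={B5,B6}
  DF(B5)={B6,B7}
  DF(B6)=∅
  DF(B7)={B8}
  DF(B8)=∅

φ for w: defs {B0,B1,B3,B7,B8}
  DF⁺ = {B5,B6,B7,B8}

Answer: ["B5", "B6", "B7", "B8"]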